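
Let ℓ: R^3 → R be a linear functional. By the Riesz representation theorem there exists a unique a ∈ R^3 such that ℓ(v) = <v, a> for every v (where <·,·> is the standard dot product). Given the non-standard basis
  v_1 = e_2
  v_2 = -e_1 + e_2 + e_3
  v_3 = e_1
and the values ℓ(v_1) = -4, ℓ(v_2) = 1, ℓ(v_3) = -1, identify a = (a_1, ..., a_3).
a = (-1, -4, 4)

Write a = (a_1, ..., a_3) in the standard basis. For each basis vector v_i, ℓ(v_i) = <v_i, a> is a linear equation in the a_j's. Collect the n equations into a matrix system V a = ℓ, where row i of V is v_i (expressed in the standard basis). Since V is invertible (lower-triangular with 1s on the diagonal, up to permutation), solve by back-substitution:
  V =
[[0, 1, 0],
 [-1, 1, 1],
 [1, 0, 0]]
  V a = (-4, 1, -1)
Solving gives a = (-1, -4, 4).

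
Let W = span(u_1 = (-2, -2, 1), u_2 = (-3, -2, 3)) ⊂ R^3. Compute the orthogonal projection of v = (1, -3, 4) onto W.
proj_W(v) = (-55/29, -24/29, 74/29)

Set up U = [u_1 | ... | u_2] ∈ R^(3×2). The projector onto W = col(U) is P = U (U^T U)^(-1) U^T.
Compute U^T U =
  [9, 13]
  [13, 22],
and U^T v = (8, 15).
Solve U^T U · c = U^T v for the coefficients: c = (-19/29, 31/29). The projection is proj_W(v) = U c.
Check: (v - proj_W(v)) · u_1 = 0  (should be 0).
Check: (v - proj_W(v)) · u_2 = 0  (should be 0).
Result: proj_W(v) = (-55/29, -24/29, 74/29).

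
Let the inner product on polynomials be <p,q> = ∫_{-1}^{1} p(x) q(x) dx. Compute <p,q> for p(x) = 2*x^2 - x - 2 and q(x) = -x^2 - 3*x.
<p,q> = 38/15

Expand the product: p(x)·q(x) = -2*x^4 - 5*x^3 + 5*x^2 + 6*x.
∫_{-1}^{1} of each monomial x^k gives [2/(k+1) if k even, 0 if k odd]. Integrating term-by-term (or equivalently evaluating the antiderivative F(x) = -2*x^5/5 - 5*x^4/4 + 5*x^3/3 + 3*x^2 at the endpoints):
  F(1) − F(−1) = 181/60 − (29/60) = 38/15.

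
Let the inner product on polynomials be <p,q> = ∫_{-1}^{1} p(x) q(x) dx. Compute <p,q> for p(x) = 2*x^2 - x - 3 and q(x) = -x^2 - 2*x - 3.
<p,q> = 248/15

Expand the product: p(x)·q(x) = -2*x^4 - 3*x^3 - x^2 + 9*x + 9.
∫_{-1}^{1} of each monomial x^k gives [2/(k+1) if k even, 0 if k odd]. Integrating term-by-term (or equivalently evaluating the antiderivative F(x) = -2*x^5/5 - 3*x^4/4 - x^3/3 + 9*x^2/2 + 9*x at the endpoints):
  F(1) − F(−1) = 721/60 − (-271/60) = 248/15.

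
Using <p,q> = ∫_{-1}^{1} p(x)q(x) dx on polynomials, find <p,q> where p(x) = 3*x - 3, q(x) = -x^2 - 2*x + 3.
<p,q> = -20

Expand the product: p(x)·q(x) = -3*x^3 - 3*x^2 + 15*x - 9.
∫_{-1}^{1} of each monomial x^k gives [2/(k+1) if k even, 0 if k odd]. Integrating term-by-term (or equivalently evaluating the antiderivative F(x) = -3*x^4/4 - x^3 + 15*x^2/2 - 9*x at the endpoints):
  F(1) − F(−1) = -13/4 − (67/4) = -20.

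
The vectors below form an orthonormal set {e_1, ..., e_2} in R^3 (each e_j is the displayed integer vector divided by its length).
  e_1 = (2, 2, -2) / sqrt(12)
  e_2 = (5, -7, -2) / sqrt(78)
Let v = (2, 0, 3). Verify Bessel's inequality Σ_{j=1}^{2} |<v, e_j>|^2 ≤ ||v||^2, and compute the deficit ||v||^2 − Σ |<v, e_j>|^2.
Σ |<v, e_j>|^2 = 7/13; ||v||^2 = 13; deficit = 162/13

Write each e_j = u_j / sqrt(<u_j, u_j>) where u_j is the displayed integer vector. Then <v, e_j> = <v, u_j> / sqrt(<u_j, u_j>), so |<v, e_j>|^2 = <v, u_j>^2 / <u_j, u_j>.
Coefficients: <v, e_1> = -2/sqrt(12), <v, e_2> = 4/sqrt(78).
Square and sum: Σ |<v, e_j>|^2 = 7/13.
Compute ||v||^2 = v·v = 13.
Deficit = 13 − 7/13 = 162/13 ≥ 0, confirming Bessel's inequality. (The deficit equals ||v − Σ <v,e_j> e_j||^2, the squared distance from v to span{e_j}.)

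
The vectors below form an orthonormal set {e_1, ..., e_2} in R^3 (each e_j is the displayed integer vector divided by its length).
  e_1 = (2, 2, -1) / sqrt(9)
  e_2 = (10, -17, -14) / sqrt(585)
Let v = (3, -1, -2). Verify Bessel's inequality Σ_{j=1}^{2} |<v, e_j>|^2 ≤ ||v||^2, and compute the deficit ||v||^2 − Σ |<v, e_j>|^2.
Σ |<v, e_j>|^2 = 177/13; ||v||^2 = 14; deficit = 5/13

Write each e_j = u_j / sqrt(<u_j, u_j>) where u_j is the displayed integer vector. Then <v, e_j> = <v, u_j> / sqrt(<u_j, u_j>), so |<v, e_j>|^2 = <v, u_j>^2 / <u_j, u_j>.
Coefficients: <v, e_1> = 6/sqrt(9), <v, e_2> = 75/sqrt(585).
Square and sum: Σ |<v, e_j>|^2 = 177/13.
Compute ||v||^2 = v·v = 14.
Deficit = 14 − 177/13 = 5/13 ≥ 0, confirming Bessel's inequality. (The deficit equals ||v − Σ <v,e_j> e_j||^2, the squared distance from v to span{e_j}.)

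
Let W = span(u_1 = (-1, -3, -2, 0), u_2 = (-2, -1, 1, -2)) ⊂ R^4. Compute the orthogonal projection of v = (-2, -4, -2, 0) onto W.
proj_W(v) = (-222/131, -516/131, -294/131, -60/131)

Set up U = [u_1 | ... | u_2] ∈ R^(4×2). The projector onto W = col(U) is P = U (U^T U)^(-1) U^T.
Compute U^T U =
  [14, 3]
  [3, 10],
and U^T v = (18, 6).
Solve U^T U · c = U^T v for the coefficients: c = (162/131, 30/131). The projection is proj_W(v) = U c.
Check: (v - proj_W(v)) · u_1 = 0  (should be 0).
Check: (v - proj_W(v)) · u_2 = 0  (should be 0).
Result: proj_W(v) = (-222/131, -516/131, -294/131, -60/131).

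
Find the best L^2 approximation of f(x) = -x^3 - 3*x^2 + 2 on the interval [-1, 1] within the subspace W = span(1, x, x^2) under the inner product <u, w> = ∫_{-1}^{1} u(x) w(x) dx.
g(x) = -3*x^2 - 3*x/5 + 2

The best approximation g ∈ W is the orthogonal projection of f onto W. Writing g = a_0 + a_1 x + a_2 x^2, the coefficients solve the normal equations G · a = b where
  G_{ij} = <φ_i, φ_j> and b_i = <f, φ_i>, with φ_0 = 1, φ_1 = x, φ_2 = x^2.
G =
  [2, 0, 2/3]
  [0, 2/3, 0]
  [2/3, 0, 2/5],
b = (2, -2/5, 2/15).
Solving gives a_0 = 2, a_1 = -3/5, a_2 = -3, so
  g(x) = -3*x^2 - 3*x/5 + 2.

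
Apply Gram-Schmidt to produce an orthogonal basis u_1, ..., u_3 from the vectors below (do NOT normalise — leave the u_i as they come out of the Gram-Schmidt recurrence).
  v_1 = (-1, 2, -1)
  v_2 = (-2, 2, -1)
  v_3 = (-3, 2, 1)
Orthogonal basis:
  u_1 = (-1, 2, -1)
  u_2 = (-5/6, -1/3, 1/6)
  u_3 = (0, 4/5, 8/5)

Apply the Gram-Schmidt recurrence
  u_1 = v_1
  u_i = v_i − Σ_{j<i} ((v_i · u_j) / (u_j · u_j)) · u_j.

Step by step this gives:
  u_1 = (-1, 2, -1)
  u_2 = (-5/6, -1/3, 1/6)
  u_3 = (0, 4/5, 8/5)

Orthogonality check:
  u_2 · u_1 = 0 (should be 0)
  u_3 · u_1 = 0 (should be 0)
  u_3 · u_2 = 0 (should be 0)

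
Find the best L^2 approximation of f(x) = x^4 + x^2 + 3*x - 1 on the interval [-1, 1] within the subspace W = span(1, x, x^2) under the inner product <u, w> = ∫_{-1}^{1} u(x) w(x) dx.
g(x) = 13*x^2/7 + 3*x - 38/35

The best approximation g ∈ W is the orthogonal projection of f onto W. Writing g = a_0 + a_1 x + a_2 x^2, the coefficients solve the normal equations G · a = b where
  G_{ij} = <φ_i, φ_j> and b_i = <f, φ_i>, with φ_0 = 1, φ_1 = x, φ_2 = x^2.
G =
  [2, 0, 2/3]
  [0, 2/3, 0]
  [2/3, 0, 2/5],
b = (-14/15, 2, 2/105).
Solving gives a_0 = -38/35, a_1 = 3, a_2 = 13/7, so
  g(x) = 13*x^2/7 + 3*x - 38/35.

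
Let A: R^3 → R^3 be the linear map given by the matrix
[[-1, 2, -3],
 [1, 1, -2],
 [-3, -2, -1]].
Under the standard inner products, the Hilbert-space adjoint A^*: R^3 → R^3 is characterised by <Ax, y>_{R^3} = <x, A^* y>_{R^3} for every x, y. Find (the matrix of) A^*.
A^* = A^T =
[[-1, 1, -3],
 [2, 1, -2],
 [-3, -2, -1]]

For real matrices with standard dot products, the defining identity <Ax, y> = <x, A^* y> gives (Ax)^T y = x^T (A^*) y, i.e. x^T A^T y = x^T (A^*) y. Since this holds for all x, y, we must have A^* = A^T. Therefore
A^* =
[[-1, 1, -3],
 [2, 1, -2],
 [-3, -2, -1]].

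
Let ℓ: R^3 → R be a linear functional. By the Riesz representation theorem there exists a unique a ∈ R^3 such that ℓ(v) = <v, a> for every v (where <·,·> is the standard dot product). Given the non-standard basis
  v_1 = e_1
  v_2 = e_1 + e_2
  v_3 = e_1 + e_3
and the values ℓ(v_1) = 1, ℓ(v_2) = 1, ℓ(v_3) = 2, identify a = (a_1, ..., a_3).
a = (1, 0, 1)

Write a = (a_1, ..., a_3) in the standard basis. For each basis vector v_i, ℓ(v_i) = <v_i, a> is a linear equation in the a_j's. Collect the n equations into a matrix system V a = ℓ, where row i of V is v_i (expressed in the standard basis). Since V is invertible (lower-triangular with 1s on the diagonal, up to permutation), solve by back-substitution:
  V =
[[1, 0, 0],
 [1, 1, 0],
 [1, 0, 1]]
  V a = (1, 1, 2)
Solving gives a = (1, 0, 1).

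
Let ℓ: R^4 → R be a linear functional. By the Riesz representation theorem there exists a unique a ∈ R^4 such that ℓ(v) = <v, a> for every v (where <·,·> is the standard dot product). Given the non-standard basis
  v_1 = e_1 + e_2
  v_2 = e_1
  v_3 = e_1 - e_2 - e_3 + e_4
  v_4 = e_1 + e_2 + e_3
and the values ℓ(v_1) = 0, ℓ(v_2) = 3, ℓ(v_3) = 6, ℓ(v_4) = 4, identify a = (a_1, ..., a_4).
a = (3, -3, 4, 4)

Write a = (a_1, ..., a_4) in the standard basis. For each basis vector v_i, ℓ(v_i) = <v_i, a> is a linear equation in the a_j's. Collect the n equations into a matrix system V a = ℓ, where row i of V is v_i (expressed in the standard basis). Since V is invertible (lower-triangular with 1s on the diagonal, up to permutation), solve by back-substitution:
  V =
[[1, 1, 0, 0],
 [1, 0, 0, 0],
 [1, -1, -1, 1],
 [1, 1, 1, 0]]
  V a = (0, 3, 6, 4)
Solving gives a = (3, -3, 4, 4).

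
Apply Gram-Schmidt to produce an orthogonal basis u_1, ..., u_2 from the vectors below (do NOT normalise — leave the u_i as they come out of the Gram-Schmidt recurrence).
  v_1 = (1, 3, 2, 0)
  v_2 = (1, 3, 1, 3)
Orthogonal basis:
  u_1 = (1, 3, 2, 0)
  u_2 = (1/7, 3/7, -5/7, 3)

Apply the Gram-Schmidt recurrence
  u_1 = v_1
  u_i = v_i − Σ_{j<i} ((v_i · u_j) / (u_j · u_j)) · u_j.

Step by step this gives:
  u_1 = (1, 3, 2, 0)
  u_2 = (1/7, 3/7, -5/7, 3)

Orthogonality check:
  u_2 · u_1 = 0 (should be 0)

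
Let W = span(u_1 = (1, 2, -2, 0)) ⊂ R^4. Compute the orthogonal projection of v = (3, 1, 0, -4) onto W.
proj_W(v) = (5/9, 10/9, -10/9, 0)

Set up U = [u_1 | ... | u_1] ∈ R^(4×1). The projector onto W = col(U) is P = U (U^T U)^(-1) U^T.
Compute U^T U =
  [9],
and U^T v = (5).
Solve U^T U · c = U^T v for the coefficients: c = (5/9). The projection is proj_W(v) = U c.
Check: (v - proj_W(v)) · u_1 = 0  (should be 0).
Result: proj_W(v) = (5/9, 10/9, -10/9, 0).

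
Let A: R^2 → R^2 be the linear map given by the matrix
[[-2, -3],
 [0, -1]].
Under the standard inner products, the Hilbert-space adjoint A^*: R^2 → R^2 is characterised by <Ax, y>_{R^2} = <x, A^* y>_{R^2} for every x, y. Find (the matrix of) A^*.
A^* = A^T =
[[-2, 0],
 [-3, -1]]

For real matrices with standard dot products, the defining identity <Ax, y> = <x, A^* y> gives (Ax)^T y = x^T (A^*) y, i.e. x^T A^T y = x^T (A^*) y. Since this holds for all x, y, we must have A^* = A^T. Therefore
A^* =
[[-2, 0],
 [-3, -1]].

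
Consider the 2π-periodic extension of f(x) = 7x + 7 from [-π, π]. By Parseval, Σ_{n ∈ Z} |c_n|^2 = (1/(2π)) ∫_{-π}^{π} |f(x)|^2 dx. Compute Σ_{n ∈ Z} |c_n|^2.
Σ |c_n|^2 = 49π^2/3 + 49

Expand and integrate term by term over [-π, π]:
  ∫ (7x)^2 dx = 49·(2π^3/3); ∫ 2·7·(7)·x dx = 0 (odd integrand); ∫ 7^2 dx = 49·2π.
So (1/(2π)) ∫_{-π}^{π} (7x + 7)^2 dx = 49π^2/3 + 49 = 49π^2/3 + 49.
Parseval ⇒ Σ |c_n|^2 = 49π^2/3 + 49.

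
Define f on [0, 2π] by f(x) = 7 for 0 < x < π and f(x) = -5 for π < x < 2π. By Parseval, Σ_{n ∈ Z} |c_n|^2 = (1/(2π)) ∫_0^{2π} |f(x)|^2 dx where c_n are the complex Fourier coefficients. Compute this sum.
Σ |c_n|^2 = 37

Parseval equates the L^2 energy of f (normalised by 1/(2π)) with the ℓ^2 sum of its Fourier coefficients: (1/(2π)) ∫_0^{2π} |f|^2 = Σ |c_n|^2.
Compute the left side: (1/(2π)) [∫_0^π 7^2 dx + ∫_π^{2π} (-5)^2 dx] = (1/(2π)) · (49π + 25π) = (49 + 25)/2 = 37.
So Σ_{n ∈ Z} |c_n|^2 = 37.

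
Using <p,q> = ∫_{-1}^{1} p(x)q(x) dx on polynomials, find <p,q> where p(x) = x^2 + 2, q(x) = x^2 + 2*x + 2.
<p,q> = 166/15

Expand the product: p(x)·q(x) = x^4 + 2*x^3 + 4*x^2 + 4*x + 4.
∫_{-1}^{1} of each monomial x^k gives [2/(k+1) if k even, 0 if k odd]. Integrating term-by-term (or equivalently evaluating the antiderivative F(x) = x^5/5 + x^4/2 + 4*x^3/3 + 2*x^2 + 4*x at the endpoints):
  F(1) − F(−1) = 241/30 − (-91/30) = 166/15.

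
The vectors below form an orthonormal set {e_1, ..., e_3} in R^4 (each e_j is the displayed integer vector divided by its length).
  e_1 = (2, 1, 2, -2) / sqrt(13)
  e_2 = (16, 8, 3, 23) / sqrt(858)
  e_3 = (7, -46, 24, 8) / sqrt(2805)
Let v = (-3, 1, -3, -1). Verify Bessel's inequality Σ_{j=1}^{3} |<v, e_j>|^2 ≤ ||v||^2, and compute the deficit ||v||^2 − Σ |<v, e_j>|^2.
Σ |<v, e_j>|^2 = 1698/85; ||v||^2 = 20; deficit = 2/85

Write each e_j = u_j / sqrt(<u_j, u_j>) where u_j is the displayed integer vector. Then <v, e_j> = <v, u_j> / sqrt(<u_j, u_j>), so |<v, e_j>|^2 = <v, u_j>^2 / <u_j, u_j>.
Coefficients: <v, e_1> = -9/sqrt(13), <v, e_2> = -72/sqrt(858), <v, e_3> = -147/sqrt(2805).
Square and sum: Σ |<v, e_j>|^2 = 1698/85.
Compute ||v||^2 = v·v = 20.
Deficit = 20 − 1698/85 = 2/85 ≥ 0, confirming Bessel's inequality. (The deficit equals ||v − Σ <v,e_j> e_j||^2, the squared distance from v to span{e_j}.)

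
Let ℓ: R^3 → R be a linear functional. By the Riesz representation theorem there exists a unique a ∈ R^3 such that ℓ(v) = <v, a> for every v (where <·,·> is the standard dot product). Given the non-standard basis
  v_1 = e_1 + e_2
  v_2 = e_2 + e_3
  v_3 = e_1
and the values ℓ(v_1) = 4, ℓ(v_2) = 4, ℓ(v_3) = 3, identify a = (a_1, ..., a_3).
a = (3, 1, 3)

Write a = (a_1, ..., a_3) in the standard basis. For each basis vector v_i, ℓ(v_i) = <v_i, a> is a linear equation in the a_j's. Collect the n equations into a matrix system V a = ℓ, where row i of V is v_i (expressed in the standard basis). Since V is invertible (lower-triangular with 1s on the diagonal, up to permutation), solve by back-substitution:
  V =
[[1, 1, 0],
 [0, 1, 1],
 [1, 0, 0]]
  V a = (4, 4, 3)
Solving gives a = (3, 1, 3).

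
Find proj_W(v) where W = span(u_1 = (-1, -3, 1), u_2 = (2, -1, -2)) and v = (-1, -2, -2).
proj_W(v) = (1/2, -2, -1/2)

Set up U = [u_1 | ... | u_2] ∈ R^(3×2). The projector onto W = col(U) is P = U (U^T U)^(-1) U^T.
Compute U^T U =
  [11, -1]
  [-1, 9],
and U^T v = (5, 4).
Solve U^T U · c = U^T v for the coefficients: c = (1/2, 1/2). The projection is proj_W(v) = U c.
Check: (v - proj_W(v)) · u_1 = 0  (should be 0).
Check: (v - proj_W(v)) · u_2 = 0  (should be 0).
Result: proj_W(v) = (1/2, -2, -1/2).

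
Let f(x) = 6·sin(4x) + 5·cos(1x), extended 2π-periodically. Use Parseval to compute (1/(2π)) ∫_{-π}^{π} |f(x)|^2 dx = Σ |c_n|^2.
Σ |c_n|^2 = 61/2

Expand |f|^2 and use orthogonality of {sin(nx), cos(mx)} on [-π, π]:
  ∫_{-π}^{π} sin(nx)^2 dx = π, ∫ cos(mx)^2 dx = π, and cross terms integrate to 0.
So ∫_{-π}^{π} f(x)^2 dx = 6^2 · π + 5^2 · π = (36 + 25)π.
Divide by 2π: (36 + 25)/2 = 61/2.
By Parseval, this equals Σ |c_n|^2.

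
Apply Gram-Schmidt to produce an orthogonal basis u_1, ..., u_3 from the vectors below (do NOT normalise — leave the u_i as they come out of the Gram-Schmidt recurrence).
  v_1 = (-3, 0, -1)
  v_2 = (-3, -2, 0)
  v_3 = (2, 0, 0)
Orthogonal basis:
  u_1 = (-3, 0, -1)
  u_2 = (-3/10, -2, 9/10)
  u_3 = (8/49, -12/49, -24/49)

Apply the Gram-Schmidt recurrence
  u_1 = v_1
  u_i = v_i − Σ_{j<i} ((v_i · u_j) / (u_j · u_j)) · u_j.

Step by step this gives:
  u_1 = (-3, 0, -1)
  u_2 = (-3/10, -2, 9/10)
  u_3 = (8/49, -12/49, -24/49)

Orthogonality check:
  u_2 · u_1 = 0 (should be 0)
  u_3 · u_1 = 0 (should be 0)
  u_3 · u_2 = 0 (should be 0)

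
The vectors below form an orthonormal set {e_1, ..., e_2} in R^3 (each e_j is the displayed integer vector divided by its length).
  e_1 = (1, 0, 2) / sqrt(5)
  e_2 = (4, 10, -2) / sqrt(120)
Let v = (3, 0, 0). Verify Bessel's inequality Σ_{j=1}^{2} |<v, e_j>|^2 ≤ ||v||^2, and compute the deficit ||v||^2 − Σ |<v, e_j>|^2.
Σ |<v, e_j>|^2 = 3; ||v||^2 = 9; deficit = 6

Write each e_j = u_j / sqrt(<u_j, u_j>) where u_j is the displayed integer vector. Then <v, e_j> = <v, u_j> / sqrt(<u_j, u_j>), so |<v, e_j>|^2 = <v, u_j>^2 / <u_j, u_j>.
Coefficients: <v, e_1> = 3/sqrt(5), <v, e_2> = 12/sqrt(120).
Square and sum: Σ |<v, e_j>|^2 = 3.
Compute ||v||^2 = v·v = 9.
Deficit = 9 − 3 = 6 ≥ 0, confirming Bessel's inequality. (The deficit equals ||v − Σ <v,e_j> e_j||^2, the squared distance from v to span{e_j}.)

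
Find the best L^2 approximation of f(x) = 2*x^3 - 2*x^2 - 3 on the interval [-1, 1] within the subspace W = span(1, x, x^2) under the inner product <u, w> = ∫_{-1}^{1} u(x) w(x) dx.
g(x) = -2*x^2 + 6*x/5 - 3

The best approximation g ∈ W is the orthogonal projection of f onto W. Writing g = a_0 + a_1 x + a_2 x^2, the coefficients solve the normal equations G · a = b where
  G_{ij} = <φ_i, φ_j> and b_i = <f, φ_i>, with φ_0 = 1, φ_1 = x, φ_2 = x^2.
G =
  [2, 0, 2/3]
  [0, 2/3, 0]
  [2/3, 0, 2/5],
b = (-22/3, 4/5, -14/5).
Solving gives a_0 = -3, a_1 = 6/5, a_2 = -2, so
  g(x) = -2*x^2 + 6*x/5 - 3.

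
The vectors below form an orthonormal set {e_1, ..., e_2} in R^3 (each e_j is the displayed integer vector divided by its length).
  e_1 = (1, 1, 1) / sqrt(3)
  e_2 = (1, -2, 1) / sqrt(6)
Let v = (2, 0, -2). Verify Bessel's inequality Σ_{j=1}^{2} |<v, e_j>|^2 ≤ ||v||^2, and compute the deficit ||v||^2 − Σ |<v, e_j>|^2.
Σ |<v, e_j>|^2 = 0; ||v||^2 = 8; deficit = 8

Write each e_j = u_j / sqrt(<u_j, u_j>) where u_j is the displayed integer vector. Then <v, e_j> = <v, u_j> / sqrt(<u_j, u_j>), so |<v, e_j>|^2 = <v, u_j>^2 / <u_j, u_j>.
Coefficients: <v, e_1> = 0/sqrt(3), <v, e_2> = 0/sqrt(6).
Square and sum: Σ |<v, e_j>|^2 = 0.
Compute ||v||^2 = v·v = 8.
Deficit = 8 − 0 = 8 ≥ 0, confirming Bessel's inequality. (The deficit equals ||v − Σ <v,e_j> e_j||^2, the squared distance from v to span{e_j}.)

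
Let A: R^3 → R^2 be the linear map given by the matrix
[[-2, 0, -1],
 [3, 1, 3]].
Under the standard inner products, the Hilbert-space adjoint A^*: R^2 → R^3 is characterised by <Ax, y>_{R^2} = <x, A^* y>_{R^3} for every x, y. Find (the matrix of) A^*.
A^* = A^T =
[[-2, 3],
 [0, 1],
 [-1, 3]]

For real matrices with standard dot products, the defining identity <Ax, y> = <x, A^* y> gives (Ax)^T y = x^T (A^*) y, i.e. x^T A^T y = x^T (A^*) y. Since this holds for all x, y, we must have A^* = A^T. Therefore
A^* =
[[-2, 3],
 [0, 1],
 [-1, 3]].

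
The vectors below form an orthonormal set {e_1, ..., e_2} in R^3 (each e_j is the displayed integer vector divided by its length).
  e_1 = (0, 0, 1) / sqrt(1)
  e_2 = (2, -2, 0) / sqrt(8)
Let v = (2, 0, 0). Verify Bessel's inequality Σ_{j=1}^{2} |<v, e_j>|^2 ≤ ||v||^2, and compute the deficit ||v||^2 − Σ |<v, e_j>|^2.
Σ |<v, e_j>|^2 = 2; ||v||^2 = 4; deficit = 2

Write each e_j = u_j / sqrt(<u_j, u_j>) where u_j is the displayed integer vector. Then <v, e_j> = <v, u_j> / sqrt(<u_j, u_j>), so |<v, e_j>|^2 = <v, u_j>^2 / <u_j, u_j>.
Coefficients: <v, e_1> = 0/sqrt(1), <v, e_2> = 4/sqrt(8).
Square and sum: Σ |<v, e_j>|^2 = 2.
Compute ||v||^2 = v·v = 4.
Deficit = 4 − 2 = 2 ≥ 0, confirming Bessel's inequality. (The deficit equals ||v − Σ <v,e_j> e_j||^2, the squared distance from v to span{e_j}.)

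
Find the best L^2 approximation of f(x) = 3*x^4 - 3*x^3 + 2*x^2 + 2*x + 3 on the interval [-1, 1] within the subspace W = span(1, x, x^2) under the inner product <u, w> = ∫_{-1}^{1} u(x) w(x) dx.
g(x) = 32*x^2/7 + x/5 + 96/35

The best approximation g ∈ W is the orthogonal projection of f onto W. Writing g = a_0 + a_1 x + a_2 x^2, the coefficients solve the normal equations G · a = b where
  G_{ij} = <φ_i, φ_j> and b_i = <f, φ_i>, with φ_0 = 1, φ_1 = x, φ_2 = x^2.
G =
  [2, 0, 2/3]
  [0, 2/3, 0]
  [2/3, 0, 2/5],
b = (128/15, 2/15, 128/35).
Solving gives a_0 = 96/35, a_1 = 1/5, a_2 = 32/7, so
  g(x) = 32*x^2/7 + x/5 + 96/35.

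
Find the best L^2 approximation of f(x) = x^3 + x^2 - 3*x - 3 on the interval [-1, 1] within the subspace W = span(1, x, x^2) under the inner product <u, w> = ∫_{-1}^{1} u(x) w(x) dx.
g(x) = x^2 - 12*x/5 - 3

The best approximation g ∈ W is the orthogonal projection of f onto W. Writing g = a_0 + a_1 x + a_2 x^2, the coefficients solve the normal equations G · a = b where
  G_{ij} = <φ_i, φ_j> and b_i = <f, φ_i>, with φ_0 = 1, φ_1 = x, φ_2 = x^2.
G =
  [2, 0, 2/3]
  [0, 2/3, 0]
  [2/3, 0, 2/5],
b = (-16/3, -8/5, -8/5).
Solving gives a_0 = -3, a_1 = -12/5, a_2 = 1, so
  g(x) = x^2 - 12*x/5 - 3.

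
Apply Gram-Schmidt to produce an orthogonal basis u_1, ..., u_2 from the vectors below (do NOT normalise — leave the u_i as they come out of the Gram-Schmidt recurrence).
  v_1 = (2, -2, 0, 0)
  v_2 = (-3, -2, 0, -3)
Orthogonal basis:
  u_1 = (2, -2, 0, 0)
  u_2 = (-5/2, -5/2, 0, -3)

Apply the Gram-Schmidt recurrence
  u_1 = v_1
  u_i = v_i − Σ_{j<i} ((v_i · u_j) / (u_j · u_j)) · u_j.

Step by step this gives:
  u_1 = (2, -2, 0, 0)
  u_2 = (-5/2, -5/2, 0, -3)

Orthogonality check:
  u_2 · u_1 = 0 (should be 0)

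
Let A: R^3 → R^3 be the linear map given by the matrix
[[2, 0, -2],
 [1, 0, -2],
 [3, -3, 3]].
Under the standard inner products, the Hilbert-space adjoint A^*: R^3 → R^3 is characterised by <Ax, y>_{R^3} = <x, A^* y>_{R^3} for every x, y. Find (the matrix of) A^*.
A^* = A^T =
[[2, 1, 3],
 [0, 0, -3],
 [-2, -2, 3]]

For real matrices with standard dot products, the defining identity <Ax, y> = <x, A^* y> gives (Ax)^T y = x^T (A^*) y, i.e. x^T A^T y = x^T (A^*) y. Since this holds for all x, y, we must have A^* = A^T. Therefore
A^* =
[[2, 1, 3],
 [0, 0, -3],
 [-2, -2, 3]].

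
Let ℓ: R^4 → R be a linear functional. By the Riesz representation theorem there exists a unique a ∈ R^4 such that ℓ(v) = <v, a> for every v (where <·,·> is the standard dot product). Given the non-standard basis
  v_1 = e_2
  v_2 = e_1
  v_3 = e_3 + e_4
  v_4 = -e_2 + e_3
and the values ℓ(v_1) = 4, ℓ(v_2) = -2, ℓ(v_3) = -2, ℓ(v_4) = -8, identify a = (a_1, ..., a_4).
a = (-2, 4, -4, 2)

Write a = (a_1, ..., a_4) in the standard basis. For each basis vector v_i, ℓ(v_i) = <v_i, a> is a linear equation in the a_j's. Collect the n equations into a matrix system V a = ℓ, where row i of V is v_i (expressed in the standard basis). Since V is invertible (lower-triangular with 1s on the diagonal, up to permutation), solve by back-substitution:
  V =
[[0, 1, 0, 0],
 [1, 0, 0, 0],
 [0, 0, 1, 1],
 [0, -1, 1, 0]]
  V a = (4, -2, -2, -8)
Solving gives a = (-2, 4, -4, 2).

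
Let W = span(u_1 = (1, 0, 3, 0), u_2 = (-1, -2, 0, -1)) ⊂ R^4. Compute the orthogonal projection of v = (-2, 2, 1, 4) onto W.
proj_W(v) = (1, 2, 0, 1)

Set up U = [u_1 | ... | u_2] ∈ R^(4×2). The projector onto W = col(U) is P = U (U^T U)^(-1) U^T.
Compute U^T U =
  [10, -1]
  [-1, 6],
and U^T v = (1, -6).
Solve U^T U · c = U^T v for the coefficients: c = (0, -1). The projection is proj_W(v) = U c.
Check: (v - proj_W(v)) · u_1 = 0  (should be 0).
Check: (v - proj_W(v)) · u_2 = 0  (should be 0).
Result: proj_W(v) = (1, 2, 0, 1).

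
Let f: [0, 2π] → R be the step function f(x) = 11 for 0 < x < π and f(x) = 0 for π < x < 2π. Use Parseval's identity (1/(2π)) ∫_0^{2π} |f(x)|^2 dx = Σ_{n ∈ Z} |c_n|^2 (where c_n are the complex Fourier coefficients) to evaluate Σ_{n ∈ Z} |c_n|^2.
Σ |c_n|^2 = 121/2

Parseval equates the L^2 energy of f (normalised by 1/(2π)) with the ℓ^2 sum of its Fourier coefficients: (1/(2π)) ∫_0^{2π} |f|^2 = Σ |c_n|^2.
Compute the left side: (1/(2π)) [∫_0^π 11^2 dx + ∫_π^{2π} 0^2 dx] = (1/(2π)) · (121π + 0π) = (121 + 0)/2 = 121/2.
So Σ_{n ∈ Z} |c_n|^2 = 121/2.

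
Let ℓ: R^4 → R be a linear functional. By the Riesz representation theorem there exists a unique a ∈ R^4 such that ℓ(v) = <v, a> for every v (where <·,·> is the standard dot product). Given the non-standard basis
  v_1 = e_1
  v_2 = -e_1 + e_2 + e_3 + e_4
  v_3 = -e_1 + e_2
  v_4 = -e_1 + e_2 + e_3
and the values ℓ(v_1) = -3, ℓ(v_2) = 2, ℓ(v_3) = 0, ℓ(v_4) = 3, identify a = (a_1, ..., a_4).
a = (-3, -3, 3, -1)

Write a = (a_1, ..., a_4) in the standard basis. For each basis vector v_i, ℓ(v_i) = <v_i, a> is a linear equation in the a_j's. Collect the n equations into a matrix system V a = ℓ, where row i of V is v_i (expressed in the standard basis). Since V is invertible (lower-triangular with 1s on the diagonal, up to permutation), solve by back-substitution:
  V =
[[1, 0, 0, 0],
 [-1, 1, 1, 1],
 [-1, 1, 0, 0],
 [-1, 1, 1, 0]]
  V a = (-3, 2, 0, 3)
Solving gives a = (-3, -3, 3, -1).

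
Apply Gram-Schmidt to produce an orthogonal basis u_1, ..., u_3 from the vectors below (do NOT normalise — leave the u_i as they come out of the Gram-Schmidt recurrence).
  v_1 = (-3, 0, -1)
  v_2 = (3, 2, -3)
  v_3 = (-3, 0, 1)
Orthogonal basis:
  u_1 = (-3, 0, -1)
  u_2 = (6/5, 2, -18/5)
  u_3 = (-3/23, 18/23, 9/23)

Apply the Gram-Schmidt recurrence
  u_1 = v_1
  u_i = v_i − Σ_{j<i} ((v_i · u_j) / (u_j · u_j)) · u_j.

Step by step this gives:
  u_1 = (-3, 0, -1)
  u_2 = (6/5, 2, -18/5)
  u_3 = (-3/23, 18/23, 9/23)

Orthogonality check:
  u_2 · u_1 = 0 (should be 0)
  u_3 · u_1 = 0 (should be 0)
  u_3 · u_2 = 0 (should be 0)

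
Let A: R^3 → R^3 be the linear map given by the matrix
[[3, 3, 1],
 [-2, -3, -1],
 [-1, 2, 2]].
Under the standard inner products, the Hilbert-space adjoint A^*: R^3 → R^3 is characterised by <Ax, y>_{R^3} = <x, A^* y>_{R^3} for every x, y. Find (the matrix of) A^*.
A^* = A^T =
[[3, -2, -1],
 [3, -3, 2],
 [1, -1, 2]]

For real matrices with standard dot products, the defining identity <Ax, y> = <x, A^* y> gives (Ax)^T y = x^T (A^*) y, i.e. x^T A^T y = x^T (A^*) y. Since this holds for all x, y, we must have A^* = A^T. Therefore
A^* =
[[3, -2, -1],
 [3, -3, 2],
 [1, -1, 2]].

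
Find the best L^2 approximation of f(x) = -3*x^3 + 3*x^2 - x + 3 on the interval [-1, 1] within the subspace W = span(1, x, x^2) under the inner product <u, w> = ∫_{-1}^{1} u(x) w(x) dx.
g(x) = 3*x^2 - 14*x/5 + 3

The best approximation g ∈ W is the orthogonal projection of f onto W. Writing g = a_0 + a_1 x + a_2 x^2, the coefficients solve the normal equations G · a = b where
  G_{ij} = <φ_i, φ_j> and b_i = <f, φ_i>, with φ_0 = 1, φ_1 = x, φ_2 = x^2.
G =
  [2, 0, 2/3]
  [0, 2/3, 0]
  [2/3, 0, 2/5],
b = (8, -28/15, 16/5).
Solving gives a_0 = 3, a_1 = -14/5, a_2 = 3, so
  g(x) = 3*x^2 - 14*x/5 + 3.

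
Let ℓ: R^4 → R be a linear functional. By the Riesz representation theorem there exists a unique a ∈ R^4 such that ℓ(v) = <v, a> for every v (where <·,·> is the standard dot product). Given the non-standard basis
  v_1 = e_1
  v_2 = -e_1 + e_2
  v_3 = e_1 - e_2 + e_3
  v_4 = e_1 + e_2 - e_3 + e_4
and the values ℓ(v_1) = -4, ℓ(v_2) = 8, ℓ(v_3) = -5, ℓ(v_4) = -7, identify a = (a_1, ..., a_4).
a = (-4, 4, 3, -4)

Write a = (a_1, ..., a_4) in the standard basis. For each basis vector v_i, ℓ(v_i) = <v_i, a> is a linear equation in the a_j's. Collect the n equations into a matrix system V a = ℓ, where row i of V is v_i (expressed in the standard basis). Since V is invertible (lower-triangular with 1s on the diagonal, up to permutation), solve by back-substitution:
  V =
[[1, 0, 0, 0],
 [-1, 1, 0, 0],
 [1, -1, 1, 0],
 [1, 1, -1, 1]]
  V a = (-4, 8, -5, -7)
Solving gives a = (-4, 4, 3, -4).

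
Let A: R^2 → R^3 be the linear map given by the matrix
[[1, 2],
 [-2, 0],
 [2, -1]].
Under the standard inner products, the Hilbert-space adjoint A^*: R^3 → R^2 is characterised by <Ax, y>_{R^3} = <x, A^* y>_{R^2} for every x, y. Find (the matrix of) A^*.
A^* = A^T =
[[1, -2, 2],
 [2, 0, -1]]

For real matrices with standard dot products, the defining identity <Ax, y> = <x, A^* y> gives (Ax)^T y = x^T (A^*) y, i.e. x^T A^T y = x^T (A^*) y. Since this holds for all x, y, we must have A^* = A^T. Therefore
A^* =
[[1, -2, 2],
 [2, 0, -1]].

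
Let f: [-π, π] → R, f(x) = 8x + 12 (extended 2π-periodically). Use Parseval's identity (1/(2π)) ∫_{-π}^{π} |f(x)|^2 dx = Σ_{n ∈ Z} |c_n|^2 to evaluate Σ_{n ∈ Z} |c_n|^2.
Σ |c_n|^2 = 64π^2/3 + 144

Expand and integrate term by term over [-π, π]:
  ∫ (8x)^2 dx = 64·(2π^3/3); ∫ 2·8·(12)·x dx = 0 (odd integrand); ∫ 12^2 dx = 144·2π.
So (1/(2π)) ∫_{-π}^{π} (8x + 12)^2 dx = 64π^2/3 + 144 = 64π^2/3 + 144.
Parseval ⇒ Σ |c_n|^2 = 64π^2/3 + 144.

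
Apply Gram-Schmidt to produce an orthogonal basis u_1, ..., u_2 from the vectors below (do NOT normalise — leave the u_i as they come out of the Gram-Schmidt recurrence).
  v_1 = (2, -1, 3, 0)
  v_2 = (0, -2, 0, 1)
Orthogonal basis:
  u_1 = (2, -1, 3, 0)
  u_2 = (-2/7, -13/7, -3/7, 1)

Apply the Gram-Schmidt recurrence
  u_1 = v_1
  u_i = v_i − Σ_{j<i} ((v_i · u_j) / (u_j · u_j)) · u_j.

Step by step this gives:
  u_1 = (2, -1, 3, 0)
  u_2 = (-2/7, -13/7, -3/7, 1)

Orthogonality check:
  u_2 · u_1 = 0 (should be 0)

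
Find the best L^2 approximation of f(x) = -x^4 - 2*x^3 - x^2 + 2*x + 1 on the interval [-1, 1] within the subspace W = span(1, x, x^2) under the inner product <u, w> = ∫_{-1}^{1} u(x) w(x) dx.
g(x) = -13*x^2/7 + 4*x/5 + 38/35

The best approximation g ∈ W is the orthogonal projection of f onto W. Writing g = a_0 + a_1 x + a_2 x^2, the coefficients solve the normal equations G · a = b where
  G_{ij} = <φ_i, φ_j> and b_i = <f, φ_i>, with φ_0 = 1, φ_1 = x, φ_2 = x^2.
G =
  [2, 0, 2/3]
  [0, 2/3, 0]
  [2/3, 0, 2/5],
b = (14/15, 8/15, -2/105).
Solving gives a_0 = 38/35, a_1 = 4/5, a_2 = -13/7, so
  g(x) = -13*x^2/7 + 4*x/5 + 38/35.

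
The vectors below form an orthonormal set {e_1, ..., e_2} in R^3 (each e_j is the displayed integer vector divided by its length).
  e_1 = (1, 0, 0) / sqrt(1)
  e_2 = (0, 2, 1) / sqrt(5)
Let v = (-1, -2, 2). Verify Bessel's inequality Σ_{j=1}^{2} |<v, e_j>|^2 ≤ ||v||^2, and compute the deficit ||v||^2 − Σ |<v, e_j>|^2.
Σ |<v, e_j>|^2 = 9/5; ||v||^2 = 9; deficit = 36/5

Write each e_j = u_j / sqrt(<u_j, u_j>) where u_j is the displayed integer vector. Then <v, e_j> = <v, u_j> / sqrt(<u_j, u_j>), so |<v, e_j>|^2 = <v, u_j>^2 / <u_j, u_j>.
Coefficients: <v, e_1> = -1/sqrt(1), <v, e_2> = -2/sqrt(5).
Square and sum: Σ |<v, e_j>|^2 = 9/5.
Compute ||v||^2 = v·v = 9.
Deficit = 9 − 9/5 = 36/5 ≥ 0, confirming Bessel's inequality. (The deficit equals ||v − Σ <v,e_j> e_j||^2, the squared distance from v to span{e_j}.)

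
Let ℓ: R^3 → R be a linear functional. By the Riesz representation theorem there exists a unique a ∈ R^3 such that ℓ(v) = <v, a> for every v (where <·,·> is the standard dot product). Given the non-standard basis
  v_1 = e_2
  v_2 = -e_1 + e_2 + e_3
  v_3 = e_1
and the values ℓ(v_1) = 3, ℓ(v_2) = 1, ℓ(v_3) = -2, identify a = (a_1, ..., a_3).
a = (-2, 3, -4)

Write a = (a_1, ..., a_3) in the standard basis. For each basis vector v_i, ℓ(v_i) = <v_i, a> is a linear equation in the a_j's. Collect the n equations into a matrix system V a = ℓ, where row i of V is v_i (expressed in the standard basis). Since V is invertible (lower-triangular with 1s on the diagonal, up to permutation), solve by back-substitution:
  V =
[[0, 1, 0],
 [-1, 1, 1],
 [1, 0, 0]]
  V a = (3, 1, -2)
Solving gives a = (-2, 3, -4).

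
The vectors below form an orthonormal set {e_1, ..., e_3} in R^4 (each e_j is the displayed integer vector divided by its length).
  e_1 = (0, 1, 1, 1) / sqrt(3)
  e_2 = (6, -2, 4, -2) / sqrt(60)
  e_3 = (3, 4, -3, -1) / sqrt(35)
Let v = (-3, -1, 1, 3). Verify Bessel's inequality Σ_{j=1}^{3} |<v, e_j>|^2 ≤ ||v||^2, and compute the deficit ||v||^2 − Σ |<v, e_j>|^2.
Σ |<v, e_j>|^2 = 131/7; ||v||^2 = 20; deficit = 9/7

Write each e_j = u_j / sqrt(<u_j, u_j>) where u_j is the displayed integer vector. Then <v, e_j> = <v, u_j> / sqrt(<u_j, u_j>), so |<v, e_j>|^2 = <v, u_j>^2 / <u_j, u_j>.
Coefficients: <v, e_1> = 3/sqrt(3), <v, e_2> = -18/sqrt(60), <v, e_3> = -19/sqrt(35).
Square and sum: Σ |<v, e_j>|^2 = 131/7.
Compute ||v||^2 = v·v = 20.
Deficit = 20 − 131/7 = 9/7 ≥ 0, confirming Bessel's inequality. (The deficit equals ||v − Σ <v,e_j> e_j||^2, the squared distance from v to span{e_j}.)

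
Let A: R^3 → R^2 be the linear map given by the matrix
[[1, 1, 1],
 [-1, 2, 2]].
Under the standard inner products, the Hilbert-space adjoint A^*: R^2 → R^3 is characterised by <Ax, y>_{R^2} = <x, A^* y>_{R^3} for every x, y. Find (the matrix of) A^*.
A^* = A^T =
[[1, -1],
 [1, 2],
 [1, 2]]

For real matrices with standard dot products, the defining identity <Ax, y> = <x, A^* y> gives (Ax)^T y = x^T (A^*) y, i.e. x^T A^T y = x^T (A^*) y. Since this holds for all x, y, we must have A^* = A^T. Therefore
A^* =
[[1, -1],
 [1, 2],
 [1, 2]].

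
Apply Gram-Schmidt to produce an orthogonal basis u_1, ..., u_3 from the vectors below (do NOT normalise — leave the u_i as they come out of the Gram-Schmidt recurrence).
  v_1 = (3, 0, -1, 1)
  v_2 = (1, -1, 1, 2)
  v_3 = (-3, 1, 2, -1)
Orthogonal basis:
  u_1 = (3, 0, -1, 1)
  u_2 = (-1/11, -1, 15/11, 18/11)
  u_3 = (17/61, 65/61, 50/61, -1/61)

Apply the Gram-Schmidt recurrence
  u_1 = v_1
  u_i = v_i − Σ_{j<i} ((v_i · u_j) / (u_j · u_j)) · u_j.

Step by step this gives:
  u_1 = (3, 0, -1, 1)
  u_2 = (-1/11, -1, 15/11, 18/11)
  u_3 = (17/61, 65/61, 50/61, -1/61)

Orthogonality check:
  u_2 · u_1 = 0 (should be 0)
  u_3 · u_1 = 0 (should be 0)
  u_3 · u_2 = 0 (should be 0)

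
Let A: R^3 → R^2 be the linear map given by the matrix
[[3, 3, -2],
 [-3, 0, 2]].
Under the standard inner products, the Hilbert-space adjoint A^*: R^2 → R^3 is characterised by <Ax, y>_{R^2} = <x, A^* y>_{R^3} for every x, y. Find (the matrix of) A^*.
A^* = A^T =
[[3, -3],
 [3, 0],
 [-2, 2]]

For real matrices with standard dot products, the defining identity <Ax, y> = <x, A^* y> gives (Ax)^T y = x^T (A^*) y, i.e. x^T A^T y = x^T (A^*) y. Since this holds for all x, y, we must have A^* = A^T. Therefore
A^* =
[[3, -3],
 [3, 0],
 [-2, 2]].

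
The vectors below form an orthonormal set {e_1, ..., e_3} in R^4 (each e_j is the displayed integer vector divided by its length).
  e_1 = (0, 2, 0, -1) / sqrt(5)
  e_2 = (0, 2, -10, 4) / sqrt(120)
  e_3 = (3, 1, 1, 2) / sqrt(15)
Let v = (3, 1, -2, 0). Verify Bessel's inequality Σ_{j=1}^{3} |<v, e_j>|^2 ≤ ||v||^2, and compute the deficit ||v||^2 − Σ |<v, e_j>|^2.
Σ |<v, e_j>|^2 = 91/10; ||v||^2 = 14; deficit = 49/10

Write each e_j = u_j / sqrt(<u_j, u_j>) where u_j is the displayed integer vector. Then <v, e_j> = <v, u_j> / sqrt(<u_j, u_j>), so |<v, e_j>|^2 = <v, u_j>^2 / <u_j, u_j>.
Coefficients: <v, e_1> = 2/sqrt(5), <v, e_2> = 22/sqrt(120), <v, e_3> = 8/sqrt(15).
Square and sum: Σ |<v, e_j>|^2 = 91/10.
Compute ||v||^2 = v·v = 14.
Deficit = 14 − 91/10 = 49/10 ≥ 0, confirming Bessel's inequality. (The deficit equals ||v − Σ <v,e_j> e_j||^2, the squared distance from v to span{e_j}.)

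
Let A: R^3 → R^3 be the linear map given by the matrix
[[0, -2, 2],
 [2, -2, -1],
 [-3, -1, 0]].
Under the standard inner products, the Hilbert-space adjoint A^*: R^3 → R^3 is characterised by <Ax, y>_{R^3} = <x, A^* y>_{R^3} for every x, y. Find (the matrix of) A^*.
A^* = A^T =
[[0, 2, -3],
 [-2, -2, -1],
 [2, -1, 0]]

For real matrices with standard dot products, the defining identity <Ax, y> = <x, A^* y> gives (Ax)^T y = x^T (A^*) y, i.e. x^T A^T y = x^T (A^*) y. Since this holds for all x, y, we must have A^* = A^T. Therefore
A^* =
[[0, 2, -3],
 [-2, -2, -1],
 [2, -1, 0]].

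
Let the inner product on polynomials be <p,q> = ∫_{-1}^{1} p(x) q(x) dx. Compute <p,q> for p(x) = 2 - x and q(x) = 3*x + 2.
<p,q> = 6

Expand the product: p(x)·q(x) = -3*x^2 + 4*x + 4.
∫_{-1}^{1} of each monomial x^k gives [2/(k+1) if k even, 0 if k odd]. Integrating term-by-term (or equivalently evaluating the antiderivative F(x) = -x^3 + 2*x^2 + 4*x at the endpoints):
  F(1) − F(−1) = 5 − (-1) = 6.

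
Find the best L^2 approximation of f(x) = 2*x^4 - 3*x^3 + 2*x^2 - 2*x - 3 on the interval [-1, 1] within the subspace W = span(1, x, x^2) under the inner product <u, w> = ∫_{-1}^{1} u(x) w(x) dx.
g(x) = 26*x^2/7 - 19*x/5 - 111/35

The best approximation g ∈ W is the orthogonal projection of f onto W. Writing g = a_0 + a_1 x + a_2 x^2, the coefficients solve the normal equations G · a = b where
  G_{ij} = <φ_i, φ_j> and b_i = <f, φ_i>, with φ_0 = 1, φ_1 = x, φ_2 = x^2.
G =
  [2, 0, 2/3]
  [0, 2/3, 0]
  [2/3, 0, 2/5],
b = (-58/15, -38/15, -22/35).
Solving gives a_0 = -111/35, a_1 = -19/5, a_2 = 26/7, so
  g(x) = 26*x^2/7 - 19*x/5 - 111/35.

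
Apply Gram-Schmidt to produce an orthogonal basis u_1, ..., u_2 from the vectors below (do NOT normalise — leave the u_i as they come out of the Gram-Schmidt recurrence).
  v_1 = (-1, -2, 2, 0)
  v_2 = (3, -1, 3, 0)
Orthogonal basis:
  u_1 = (-1, -2, 2, 0)
  u_2 = (32/9, 1/9, 17/9, 0)

Apply the Gram-Schmidt recurrence
  u_1 = v_1
  u_i = v_i − Σ_{j<i} ((v_i · u_j) / (u_j · u_j)) · u_j.

Step by step this gives:
  u_1 = (-1, -2, 2, 0)
  u_2 = (32/9, 1/9, 17/9, 0)

Orthogonality check:
  u_2 · u_1 = 0 (should be 0)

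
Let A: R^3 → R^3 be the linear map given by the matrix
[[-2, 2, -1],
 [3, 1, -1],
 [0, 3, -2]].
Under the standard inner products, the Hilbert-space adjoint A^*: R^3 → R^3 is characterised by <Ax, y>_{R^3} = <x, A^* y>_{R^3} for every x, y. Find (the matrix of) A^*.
A^* = A^T =
[[-2, 3, 0],
 [2, 1, 3],
 [-1, -1, -2]]

For real matrices with standard dot products, the defining identity <Ax, y> = <x, A^* y> gives (Ax)^T y = x^T (A^*) y, i.e. x^T A^T y = x^T (A^*) y. Since this holds for all x, y, we must have A^* = A^T. Therefore
A^* =
[[-2, 3, 0],
 [2, 1, 3],
 [-1, -1, -2]].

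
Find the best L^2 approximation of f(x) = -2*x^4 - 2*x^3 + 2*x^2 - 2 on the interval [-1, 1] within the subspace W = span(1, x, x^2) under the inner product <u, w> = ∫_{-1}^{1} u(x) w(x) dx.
g(x) = 2*x^2/7 - 6*x/5 - 64/35

The best approximation g ∈ W is the orthogonal projection of f onto W. Writing g = a_0 + a_1 x + a_2 x^2, the coefficients solve the normal equations G · a = b where
  G_{ij} = <φ_i, φ_j> and b_i = <f, φ_i>, with φ_0 = 1, φ_1 = x, φ_2 = x^2.
G =
  [2, 0, 2/3]
  [0, 2/3, 0]
  [2/3, 0, 2/5],
b = (-52/15, -4/5, -116/105).
Solving gives a_0 = -64/35, a_1 = -6/5, a_2 = 2/7, so
  g(x) = 2*x^2/7 - 6*x/5 - 64/35.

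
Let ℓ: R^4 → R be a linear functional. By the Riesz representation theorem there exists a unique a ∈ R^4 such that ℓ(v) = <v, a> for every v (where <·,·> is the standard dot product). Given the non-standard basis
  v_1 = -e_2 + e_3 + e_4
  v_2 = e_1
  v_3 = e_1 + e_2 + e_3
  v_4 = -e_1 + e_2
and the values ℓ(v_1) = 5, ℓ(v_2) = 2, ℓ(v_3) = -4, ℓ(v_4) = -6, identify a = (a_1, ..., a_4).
a = (2, -4, -2, 3)

Write a = (a_1, ..., a_4) in the standard basis. For each basis vector v_i, ℓ(v_i) = <v_i, a> is a linear equation in the a_j's. Collect the n equations into a matrix system V a = ℓ, where row i of V is v_i (expressed in the standard basis). Since V is invertible (lower-triangular with 1s on the diagonal, up to permutation), solve by back-substitution:
  V =
[[0, -1, 1, 1],
 [1, 0, 0, 0],
 [1, 1, 1, 0],
 [-1, 1, 0, 0]]
  V a = (5, 2, -4, -6)
Solving gives a = (2, -4, -2, 3).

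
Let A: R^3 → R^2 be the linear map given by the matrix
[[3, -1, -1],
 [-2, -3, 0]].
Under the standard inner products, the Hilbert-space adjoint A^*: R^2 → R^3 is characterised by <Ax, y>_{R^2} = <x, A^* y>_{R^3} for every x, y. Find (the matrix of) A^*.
A^* = A^T =
[[3, -2],
 [-1, -3],
 [-1, 0]]

For real matrices with standard dot products, the defining identity <Ax, y> = <x, A^* y> gives (Ax)^T y = x^T (A^*) y, i.e. x^T A^T y = x^T (A^*) y. Since this holds for all x, y, we must have A^* = A^T. Therefore
A^* =
[[3, -2],
 [-1, -3],
 [-1, 0]].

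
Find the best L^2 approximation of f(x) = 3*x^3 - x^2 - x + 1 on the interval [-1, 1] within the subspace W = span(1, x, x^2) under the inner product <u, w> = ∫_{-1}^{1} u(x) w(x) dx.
g(x) = -x^2 + 4*x/5 + 1

The best approximation g ∈ W is the orthogonal projection of f onto W. Writing g = a_0 + a_1 x + a_2 x^2, the coefficients solve the normal equations G · a = b where
  G_{ij} = <φ_i, φ_j> and b_i = <f, φ_i>, with φ_0 = 1, φ_1 = x, φ_2 = x^2.
G =
  [2, 0, 2/3]
  [0, 2/3, 0]
  [2/3, 0, 2/5],
b = (4/3, 8/15, 4/15).
Solving gives a_0 = 1, a_1 = 4/5, a_2 = -1, so
  g(x) = -x^2 + 4*x/5 + 1.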